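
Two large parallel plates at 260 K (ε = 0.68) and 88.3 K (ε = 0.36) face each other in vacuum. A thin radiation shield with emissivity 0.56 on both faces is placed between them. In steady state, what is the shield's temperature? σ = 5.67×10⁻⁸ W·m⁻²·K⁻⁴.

In steady state the net flux on the hot side equals that on the cold side.
σ(T₁⁴−T_s⁴)/D₁ = σ(T_s⁴−T₂⁴)/D₂, with D₁ = 1/ε₁+1/ε_s−1 = 2.256, D₂ = 1/ε_s+1/ε₂−1 = 3.563.
Solve for T_s⁴: T_s⁴ = (D₂·T₁⁴ + D₁·T₂⁴)/(D₁+D₂) = 2.822×10⁹ K⁴.

T_s ≈ 230 K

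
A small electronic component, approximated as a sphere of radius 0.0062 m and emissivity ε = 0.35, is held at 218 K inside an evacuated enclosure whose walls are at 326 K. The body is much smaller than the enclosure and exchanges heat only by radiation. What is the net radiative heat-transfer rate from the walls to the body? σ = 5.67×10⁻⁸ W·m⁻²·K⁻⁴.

For a small grey body in a large enclosure: P_net = εσA(T_body⁴ − T_wall⁴).
A = 4πr² = 4.831×10⁻⁴ m²; T_body⁴ − T_wall⁴ = 2.259×10⁹ − 1.129×10¹⁰ = -9.036×10⁹ K⁴.
|P_net| = 0.35·5.67×10⁻⁸·4.831×10⁻⁴·9.036×10⁹.

P_net ≈ 0.0866 W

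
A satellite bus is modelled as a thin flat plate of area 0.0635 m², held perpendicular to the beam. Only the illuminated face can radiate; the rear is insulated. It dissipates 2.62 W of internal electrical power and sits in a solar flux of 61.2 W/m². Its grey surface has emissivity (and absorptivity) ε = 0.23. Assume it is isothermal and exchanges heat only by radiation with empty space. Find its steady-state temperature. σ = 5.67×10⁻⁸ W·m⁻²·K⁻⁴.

At steady state, absorbed solar power + internal power = radiated power.
Absorbed: α·S·A_cross = 0.23·61.2·0.06350 = 0.8938 W (cross-section A).
Total input = 0.8938 + 2.62 = 3.514 W.
Radiated: εσ·A_surf·T⁴ with A_surf = A = 0.06350 m².
T⁴ = 3.514/(0.23·5.67×10⁻⁸·0.06350) = 4.243×10⁹ K⁴.

T ≈ 255 K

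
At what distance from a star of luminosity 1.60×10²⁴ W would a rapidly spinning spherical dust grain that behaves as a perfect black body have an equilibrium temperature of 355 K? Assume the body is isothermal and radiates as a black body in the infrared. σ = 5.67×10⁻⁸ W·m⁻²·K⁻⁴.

d ≈ 5.95×10⁹ m

For an isothermal black-emitting sphere, (1−a)S·πr² = σ·4πr²·T⁴ ⇒ S = 4σT⁴/(1−a).
S = 4·5.67×10⁻⁸·(355)⁴/1.00 = 3602 W/m².
Flux falls as S = L/(4πd²), so d = √(L/(4πS)) = √(1.60×10²⁴/(4π·3602)).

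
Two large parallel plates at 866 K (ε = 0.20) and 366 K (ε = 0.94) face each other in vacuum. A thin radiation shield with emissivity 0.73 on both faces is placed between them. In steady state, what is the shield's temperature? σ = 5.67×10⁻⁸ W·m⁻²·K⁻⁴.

T_s ≈ 604 K

In steady state the net flux on the hot side equals that on the cold side.
σ(T₁⁴−T_s⁴)/D₁ = σ(T_s⁴−T₂⁴)/D₂, with D₁ = 1/ε₁+1/ε_s−1 = 5.370, D₂ = 1/ε_s+1/ε₂−1 = 1.434.
Solve for T_s⁴: T_s⁴ = (D₂·T₁⁴ + D₁·T₂⁴)/(D₁+D₂) = 1.327×10¹¹ K⁴.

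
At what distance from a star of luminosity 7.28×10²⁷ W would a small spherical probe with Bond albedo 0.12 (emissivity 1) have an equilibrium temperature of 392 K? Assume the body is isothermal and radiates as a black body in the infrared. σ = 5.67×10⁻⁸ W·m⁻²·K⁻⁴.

d ≈ 3.09×10¹¹ m

For an isothermal black-emitting sphere, (1−a)S·πr² = σ·4πr²·T⁴ ⇒ S = 4σT⁴/(1−a).
S = 4·5.67×10⁻⁸·(392)⁴/0.880 = 6086 W/m².
Flux falls as S = L/(4πd²), so d = √(L/(4πS)) = √(7.28×10²⁷/(4π·6086)).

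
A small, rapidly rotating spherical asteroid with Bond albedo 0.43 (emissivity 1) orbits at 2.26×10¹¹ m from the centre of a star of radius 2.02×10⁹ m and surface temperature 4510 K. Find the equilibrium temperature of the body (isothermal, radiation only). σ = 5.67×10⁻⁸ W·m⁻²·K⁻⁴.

T ≈ 262 K

The star's surface emits σT_*⁴; at distance d the flux is S = σT_*⁴(R_*/d)².
S = 5.67×10⁻⁸·(4510)⁴·(2.02×10⁹/2.26×10¹¹)² = 1874 W/m².
For an isothermal sphere T⁴ = (1−a)S/(4σ) = 4.710×10⁹ K⁴.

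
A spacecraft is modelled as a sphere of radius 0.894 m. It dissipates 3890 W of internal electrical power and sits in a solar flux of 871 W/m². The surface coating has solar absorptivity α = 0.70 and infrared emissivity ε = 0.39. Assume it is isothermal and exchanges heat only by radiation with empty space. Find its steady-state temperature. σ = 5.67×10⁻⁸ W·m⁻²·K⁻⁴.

At steady state, absorbed solar power + internal power = radiated power.
Absorbed: α·S·A_cross = 0.70·871·2.511 = 1531 W (cross-section πr²).
Total input = 1531 + 3890 = 5421 W.
Radiated: εσ·A_surf·T⁴ with A_surf = 4πr² = 10.04 m².
T⁴ = 5421/(0.39·5.67×10⁻⁸·10.04) = 2.441×10¹⁰ K⁴.

T ≈ 395 K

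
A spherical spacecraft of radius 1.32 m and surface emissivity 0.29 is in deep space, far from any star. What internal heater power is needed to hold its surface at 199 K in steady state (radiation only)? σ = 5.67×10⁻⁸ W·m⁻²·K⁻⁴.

P = εσ·4πr²·T⁴.
4πr² = 21.90 m²; T⁴ = 1.568×10⁹ K⁴.
P = 0.29·5.67×10⁻⁸·21.90·1.568×10⁹.

P ≈ 565 W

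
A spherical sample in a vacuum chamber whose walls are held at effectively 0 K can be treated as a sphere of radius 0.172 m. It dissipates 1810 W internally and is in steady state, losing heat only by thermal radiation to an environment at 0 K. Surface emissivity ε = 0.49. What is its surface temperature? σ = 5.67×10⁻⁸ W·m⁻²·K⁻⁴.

Steady state: internal power = radiated power, P = εσA T⁴.
Radiating area A = 4πr² = 0.3718 m².
T⁴ = P/(εσA) = 1810/(0.49·5.67×10⁻⁸·0.3718) = 1.752×10¹¹ K⁴.
T = (1.752×10¹¹)^(1/4).

T ≈ 647 K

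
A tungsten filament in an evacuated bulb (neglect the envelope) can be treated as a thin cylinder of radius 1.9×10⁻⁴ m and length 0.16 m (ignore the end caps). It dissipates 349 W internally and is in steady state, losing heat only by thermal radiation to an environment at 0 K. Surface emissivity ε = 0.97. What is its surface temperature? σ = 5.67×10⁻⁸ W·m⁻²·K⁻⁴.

T ≈ 2400 K

Steady state: internal power = radiated power, P = εσA T⁴.
Radiating area A = 2πrL = 1.910×10⁻⁴ m².
T⁴ = P/(εσA) = 349/(0.97·5.67×10⁻⁸·1.910×10⁻⁴) = 3.322×10¹³ K⁴.
T = (3.322×10¹³)^(1/4).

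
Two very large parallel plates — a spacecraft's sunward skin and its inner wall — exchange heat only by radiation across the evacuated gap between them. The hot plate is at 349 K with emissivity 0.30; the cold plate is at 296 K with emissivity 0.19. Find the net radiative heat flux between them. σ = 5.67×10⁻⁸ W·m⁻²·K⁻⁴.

q ≈ 53.4 W/m²

For two infinite grey parallel plates, q = σ(T₁⁴ − T₂⁴)/(1/ε₁ + 1/ε₂ − 1).
T₁⁴ − T₂⁴ = 1.484×10¹⁰ − 7.677×10⁹ = 7.159×10⁹ K⁴.
1/ε₁ + 1/ε₂ − 1 = 3.333 + 5.263 − 1 = 7.596.
q = 5.67×10⁻⁸ × 7.159×10⁹ / 7.596.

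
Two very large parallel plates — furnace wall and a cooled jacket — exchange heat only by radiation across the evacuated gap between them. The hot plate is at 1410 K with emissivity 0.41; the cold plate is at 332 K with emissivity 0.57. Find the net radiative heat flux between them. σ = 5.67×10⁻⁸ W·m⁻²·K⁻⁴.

For two infinite grey parallel plates, q = σ(T₁⁴ − T₂⁴)/(1/ε₁ + 1/ε₂ − 1).
T₁⁴ − T₂⁴ = 3.953×10¹² − 1.215×10¹⁰ = 3.940×10¹² K⁴.
1/ε₁ + 1/ε₂ − 1 = 2.439 + 1.754 − 1 = 3.193.
q = 5.67×10⁻⁸ × 3.940×10¹² / 3.193.

q ≈ 70000 W/m²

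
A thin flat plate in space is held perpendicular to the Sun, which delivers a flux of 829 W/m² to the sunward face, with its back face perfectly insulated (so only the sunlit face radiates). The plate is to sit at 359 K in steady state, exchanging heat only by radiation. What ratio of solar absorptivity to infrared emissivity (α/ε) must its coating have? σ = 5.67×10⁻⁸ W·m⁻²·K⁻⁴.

α/ε ≈ 1.14

Balance: αS·A = εσ·1A·T⁴ ⇒ α/ε = σT⁴/S.
α/ε = 5.67×10⁻⁸·(359)⁴/829 = 5.67×10⁻⁸·1.661×10¹⁰/829.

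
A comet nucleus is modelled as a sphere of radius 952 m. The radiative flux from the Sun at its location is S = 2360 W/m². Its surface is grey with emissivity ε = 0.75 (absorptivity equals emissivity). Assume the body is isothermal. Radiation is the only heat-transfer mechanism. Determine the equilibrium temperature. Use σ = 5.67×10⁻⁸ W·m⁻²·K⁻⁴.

At equilibrium, absorbed power = emitted power.
Absorbing cross-section = πr² = 2.847×10⁶ m²; emitting surface = 4πr² = 1.139×10⁷ m² (ratio 4).
εS·A_cross = εσ·A_surf·T⁴  ⇒  T⁴ = S/(4σ)   (ε cancels).
T⁴ = 2360/(4·5.67×10⁻⁸) = 1.041×10¹⁰ K⁴.
T = (1.041×10¹⁰)^(1/4).

T ≈ 319 K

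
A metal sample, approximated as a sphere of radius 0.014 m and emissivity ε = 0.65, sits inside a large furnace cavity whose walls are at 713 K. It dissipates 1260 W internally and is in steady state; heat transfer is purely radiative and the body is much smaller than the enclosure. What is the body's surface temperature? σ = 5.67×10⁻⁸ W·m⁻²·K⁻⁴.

For a small grey body in a large enclosure, net radiated power = εσA(T⁴ − T_w⁴).
Steady state: P = εσA(T⁴ − T_w⁴) with A = 4πr² = 0.002463 m².
T⁴ = P/(εσA) + T_w⁴ = 1260/(0.65·5.67×10⁻⁸·0.002463) + (713)⁴
    = 1.388×10¹³ + 2.584×10¹¹ = 1.414×10¹³ K⁴.

T ≈ 1940 K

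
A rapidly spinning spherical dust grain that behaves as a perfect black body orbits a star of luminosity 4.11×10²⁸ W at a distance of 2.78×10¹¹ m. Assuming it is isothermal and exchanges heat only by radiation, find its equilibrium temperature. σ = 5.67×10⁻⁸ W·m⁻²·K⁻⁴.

First find the stellar flux at distance d: S = L/(4πd²) = 4.11×10²⁸/(4π·(2.78×10¹¹)²) = 42320 W/m².
For an isothermal sphere, absorbed (1−a)S·πr² = emitted σ·4πr²·T⁴, so T⁴ = (1−a)S/(4σ).
T⁴ = 1.00·42320/(4·5.67×10⁻⁸) = 1.866×10¹¹ K⁴.

T ≈ 657 K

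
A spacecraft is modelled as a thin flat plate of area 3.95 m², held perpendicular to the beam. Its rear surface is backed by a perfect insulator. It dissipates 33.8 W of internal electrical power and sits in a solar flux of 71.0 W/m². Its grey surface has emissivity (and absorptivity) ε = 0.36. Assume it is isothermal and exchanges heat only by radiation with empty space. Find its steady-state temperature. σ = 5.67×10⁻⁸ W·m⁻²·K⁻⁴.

At steady state, absorbed solar power + internal power = radiated power.
Absorbed: α·S·A_cross = 0.36·71.0·3.950 = 101.0 W (cross-section A).
Total input = 101.0 + 33.8 = 134.8 W.
Radiated: εσ·A_surf·T⁴ with A_surf = A = 3.950 m².
T⁴ = 134.8/(0.36·5.67×10⁻⁸·3.950) = 1.671×10⁹ K⁴.

T ≈ 202 K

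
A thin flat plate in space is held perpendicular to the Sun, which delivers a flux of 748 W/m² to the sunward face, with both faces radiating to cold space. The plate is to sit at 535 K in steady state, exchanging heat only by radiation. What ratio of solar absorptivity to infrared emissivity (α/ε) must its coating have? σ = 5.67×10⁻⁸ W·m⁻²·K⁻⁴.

α/ε ≈ 12.4

Balance: αS·A = εσ·2A·T⁴ ⇒ α/ε = 2σT⁴/S.
α/ε = 2·5.67×10⁻⁸·(535)⁴/748 = 2·5.67×10⁻⁸·8.192×10¹⁰/748.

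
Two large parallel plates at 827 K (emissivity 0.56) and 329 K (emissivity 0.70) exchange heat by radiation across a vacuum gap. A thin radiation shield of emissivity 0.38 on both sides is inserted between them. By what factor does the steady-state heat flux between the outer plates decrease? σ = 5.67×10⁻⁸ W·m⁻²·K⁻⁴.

factor ≈ 2.93

Without shield: q₀ = σΔ(T⁴)/(1/ε₁+1/ε₂−1) with denominator 2.214.
With shield the two gaps are in series; the resistances add: (1/ε₁+1/ε_s−1)+(1/ε_s+1/ε₂−1) = 3.417+3.060 = 6.477.
Heat-flux ratio q₀/q = 6.477/2.214.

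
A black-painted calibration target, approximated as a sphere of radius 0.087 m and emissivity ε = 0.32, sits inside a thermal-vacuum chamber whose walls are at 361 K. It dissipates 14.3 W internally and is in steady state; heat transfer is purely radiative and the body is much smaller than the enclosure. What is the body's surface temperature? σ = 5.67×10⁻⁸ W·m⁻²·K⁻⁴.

T ≈ 399 K

For a small grey body in a large enclosure, net radiated power = εσA(T⁴ − T_w⁴).
Steady state: P = εσA(T⁴ − T_w⁴) with A = 4πr² = 0.09511 m².
T⁴ = P/(εσA) + T_w⁴ = 14.3/(0.32·5.67×10⁻⁸·0.09511) + (361)⁴
    = 8.286×10⁹ + 1.698×10¹⁰ = 2.527×10¹⁰ K⁴.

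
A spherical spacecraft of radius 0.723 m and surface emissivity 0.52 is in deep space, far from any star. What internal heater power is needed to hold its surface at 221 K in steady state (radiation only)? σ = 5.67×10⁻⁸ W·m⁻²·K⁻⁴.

P ≈ 462 W

P = εσ·4πr²·T⁴.
4πr² = 6.569 m²; T⁴ = 2.385×10⁹ K⁴.
P = 0.52·5.67×10⁻⁸·6.569·2.385×10⁹.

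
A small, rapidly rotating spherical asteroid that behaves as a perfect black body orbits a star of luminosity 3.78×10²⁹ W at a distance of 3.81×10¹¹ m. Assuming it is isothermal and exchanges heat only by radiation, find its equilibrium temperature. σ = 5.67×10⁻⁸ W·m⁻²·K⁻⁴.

T ≈ 978 K

First find the stellar flux at distance d: S = L/(4πd²) = 3.78×10²⁹/(4π·(3.81×10¹¹)²) = 2.072×10⁵ W/m².
For an isothermal sphere, absorbed (1−a)S·πr² = emitted σ·4πr²·T⁴, so T⁴ = (1−a)S/(4σ).
T⁴ = 1.00·2.072×10⁵/(4·5.67×10⁻⁸) = 9.137×10¹¹ K⁴.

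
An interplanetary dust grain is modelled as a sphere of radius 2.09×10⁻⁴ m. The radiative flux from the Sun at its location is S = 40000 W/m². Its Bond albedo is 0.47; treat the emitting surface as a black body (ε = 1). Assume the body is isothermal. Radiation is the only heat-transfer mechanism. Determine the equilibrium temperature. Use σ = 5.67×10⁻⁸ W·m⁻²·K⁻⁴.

T ≈ 553 K

At equilibrium, absorbed power = emitted power.
Absorbing cross-section = πr² = 1.372×10⁻⁷ m²; emitting surface = 4πr² = 5.489×10⁻⁷ m² (ratio 4).
(1−a)S·A_cross = εσ·A_surf·T⁴  ⇒  T⁴ = (1−a)S/(4σ).
T⁴ = 0.530·40000/(4·5.67×10⁻⁸) = 9.347×10¹⁰ K⁴.
T = (9.347×10¹⁰)^(1/4).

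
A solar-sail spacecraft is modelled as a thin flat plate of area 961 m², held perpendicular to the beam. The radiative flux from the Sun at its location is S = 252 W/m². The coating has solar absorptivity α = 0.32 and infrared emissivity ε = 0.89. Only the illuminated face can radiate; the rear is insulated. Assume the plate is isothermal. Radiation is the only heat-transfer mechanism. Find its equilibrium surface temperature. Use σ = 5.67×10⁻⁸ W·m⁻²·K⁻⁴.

T ≈ 200 K

At equilibrium, absorbed power = emitted power.
Absorbing cross-section = A = 961.0 m²; emitting surface = A = 961.0 m² (ratio 1).
αS·A_cross = εσ·A_surf·T⁴  ⇒  T⁴ = αS/(ε·1σ).
T⁴ = 0.320·252/(0.89·1·5.67×10⁻⁸) = 1.598×10⁹ K⁴.
T = (1.598×10⁹)^(1/4).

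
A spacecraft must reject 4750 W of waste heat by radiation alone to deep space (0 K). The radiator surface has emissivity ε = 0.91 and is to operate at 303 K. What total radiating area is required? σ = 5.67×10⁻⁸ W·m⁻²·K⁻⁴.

A ≈ 10.9 m²

P = εσA T⁴ ⇒ A = P/(εσT⁴).
T⁴ = 8.429×10⁹ K⁴.
A = 4750/(0.91 × 5.67×10⁻⁸ × 8.429×10⁹).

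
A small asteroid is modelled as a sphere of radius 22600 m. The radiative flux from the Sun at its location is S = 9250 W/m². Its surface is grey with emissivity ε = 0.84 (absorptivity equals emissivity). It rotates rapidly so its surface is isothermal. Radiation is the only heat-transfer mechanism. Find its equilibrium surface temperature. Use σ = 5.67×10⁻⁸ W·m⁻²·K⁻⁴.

At equilibrium, absorbed power = emitted power.
Absorbing cross-section = πr² = 1.605×10⁹ m²; emitting surface = 4πr² = 6.418×10⁹ m² (ratio 4).
εS·A_cross = εσ·A_surf·T⁴  ⇒  T⁴ = S/(4σ)   (ε cancels).
T⁴ = 9250/(4·5.67×10⁻⁸) = 4.078×10¹⁰ K⁴.
T = (4.078×10¹⁰)^(1/4).

T ≈ 449 K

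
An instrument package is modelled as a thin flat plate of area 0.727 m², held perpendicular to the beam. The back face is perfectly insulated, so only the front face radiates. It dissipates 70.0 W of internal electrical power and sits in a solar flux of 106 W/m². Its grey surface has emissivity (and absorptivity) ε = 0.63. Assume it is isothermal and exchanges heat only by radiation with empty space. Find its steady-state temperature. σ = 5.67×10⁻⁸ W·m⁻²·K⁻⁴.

T ≈ 260 K

At steady state, absorbed solar power + internal power = radiated power.
Absorbed: α·S·A_cross = 0.63·106·0.7270 = 48.55 W (cross-section A).
Total input = 48.55 + 70.0 = 118.5 W.
Radiated: εσ·A_surf·T⁴ with A_surf = A = 0.7270 m².
T⁴ = 118.5/(0.63·5.67×10⁻⁸·0.7270) = 4.565×10⁹ K⁴.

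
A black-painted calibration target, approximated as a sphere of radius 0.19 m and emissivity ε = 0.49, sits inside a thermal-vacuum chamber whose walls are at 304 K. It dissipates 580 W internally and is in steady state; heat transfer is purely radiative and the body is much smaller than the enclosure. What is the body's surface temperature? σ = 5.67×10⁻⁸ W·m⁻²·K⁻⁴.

T ≈ 483 K

For a small grey body in a large enclosure, net radiated power = εσA(T⁴ − T_w⁴).
Steady state: P = εσA(T⁴ − T_w⁴) with A = 4πr² = 0.4536 m².
T⁴ = P/(εσA) + T_w⁴ = 580/(0.49·5.67×10⁻⁸·0.4536) + (304)⁴
    = 4.602×10¹⁰ + 8.541×10⁹ = 5.456×10¹⁰ K⁴.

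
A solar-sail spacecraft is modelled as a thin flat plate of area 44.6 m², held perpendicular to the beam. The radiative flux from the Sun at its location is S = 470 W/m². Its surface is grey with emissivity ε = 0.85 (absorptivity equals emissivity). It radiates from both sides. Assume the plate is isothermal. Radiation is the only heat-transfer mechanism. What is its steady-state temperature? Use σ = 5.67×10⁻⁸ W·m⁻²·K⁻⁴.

T ≈ 254 K

At equilibrium, absorbed power = emitted power.
Absorbing cross-section = A = 44.60 m²; emitting surface = 2A = 89.20 m² (ratio 2).
εS·A_cross = εσ·A_surf·T⁴  ⇒  T⁴ = S/(2σ)   (ε cancels).
T⁴ = 470/(2·5.67×10⁻⁸) = 4.145×10⁹ K⁴.
T = (4.145×10⁹)^(1/4).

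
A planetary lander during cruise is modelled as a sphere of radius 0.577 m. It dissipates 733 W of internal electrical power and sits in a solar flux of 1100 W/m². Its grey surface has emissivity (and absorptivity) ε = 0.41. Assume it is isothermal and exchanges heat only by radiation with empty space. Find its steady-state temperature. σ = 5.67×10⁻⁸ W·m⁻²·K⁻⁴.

At steady state, absorbed solar power + internal power = radiated power.
Absorbed: α·S·A_cross = 0.41·1100·1.046 = 471.7 W (cross-section πr²).
Total input = 471.7 + 733 = 1205 W.
Radiated: εσ·A_surf·T⁴ with A_surf = 4πr² = 4.184 m².
T⁴ = 1205/(0.41·5.67×10⁻⁸·4.184) = 1.239×10¹⁰ K⁴.

T ≈ 334 K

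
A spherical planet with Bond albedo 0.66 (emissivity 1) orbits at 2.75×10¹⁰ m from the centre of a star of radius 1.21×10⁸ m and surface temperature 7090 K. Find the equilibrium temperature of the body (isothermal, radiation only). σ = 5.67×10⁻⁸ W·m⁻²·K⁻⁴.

T ≈ 254 K

The star's surface emits σT_*⁴; at distance d the flux is S = σT_*⁴(R_*/d)².
S = 5.67×10⁻⁸·(7090)⁴·(1.21×10⁸/2.75×10¹⁰)² = 2774 W/m².
For an isothermal sphere T⁴ = (1−a)S/(4σ) = 4.158×10⁹ K⁴.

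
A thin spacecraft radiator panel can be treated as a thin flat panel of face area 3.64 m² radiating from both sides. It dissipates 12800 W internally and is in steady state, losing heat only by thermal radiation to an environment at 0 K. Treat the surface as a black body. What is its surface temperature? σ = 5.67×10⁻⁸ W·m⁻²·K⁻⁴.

Steady state: internal power = radiated power, P = εσA T⁴.
Radiating area A = 2·3.64 = 7.280 m².
T⁴ = P/(εσA) = 12800/(1.0·5.67×10⁻⁸·7.280) = 3.101×10¹⁰ K⁴.
T = (3.101×10¹⁰)^(1/4).

T ≈ 420 K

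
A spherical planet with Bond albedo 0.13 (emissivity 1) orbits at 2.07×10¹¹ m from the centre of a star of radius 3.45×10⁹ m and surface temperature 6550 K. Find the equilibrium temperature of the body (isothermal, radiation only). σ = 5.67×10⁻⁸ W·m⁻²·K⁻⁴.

The star's surface emits σT_*⁴; at distance d the flux is S = σT_*⁴(R_*/d)².
S = 5.67×10⁻⁸·(6550)⁴·(3.45×10⁹/2.07×10¹¹)² = 28990 W/m².
For an isothermal sphere T⁴ = (1−a)S/(4σ) = 1.112×10¹¹ K⁴.

T ≈ 577 K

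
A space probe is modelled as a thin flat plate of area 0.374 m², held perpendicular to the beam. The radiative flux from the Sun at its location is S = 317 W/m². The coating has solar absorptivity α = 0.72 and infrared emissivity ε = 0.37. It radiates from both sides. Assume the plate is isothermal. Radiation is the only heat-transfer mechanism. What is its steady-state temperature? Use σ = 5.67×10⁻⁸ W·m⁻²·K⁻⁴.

T ≈ 272 K

At equilibrium, absorbed power = emitted power.
Absorbing cross-section = A = 0.3740 m²; emitting surface = 2A = 0.7480 m² (ratio 2).
αS·A_cross = εσ·A_surf·T⁴  ⇒  T⁴ = αS/(ε·2σ).
T⁴ = 0.720·317/(0.37·2·5.67×10⁻⁸) = 5.440×10⁹ K⁴.
T = (5.440×10⁹)^(1/4).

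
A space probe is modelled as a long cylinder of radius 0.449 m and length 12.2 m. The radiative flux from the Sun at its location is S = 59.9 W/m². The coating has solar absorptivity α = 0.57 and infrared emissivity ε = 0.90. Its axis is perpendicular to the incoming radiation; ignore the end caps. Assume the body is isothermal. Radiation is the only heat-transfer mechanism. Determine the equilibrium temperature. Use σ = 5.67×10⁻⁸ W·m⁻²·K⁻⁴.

T ≈ 121 K

At equilibrium, absorbed power = emitted power.
Absorbing cross-section = 2rL = 10.96 m²; emitting surface = 2πrL = 34.42 m² (ratio π).
αS·A_cross = εσ·A_surf·T⁴  ⇒  T⁴ = αS/(ε·πσ).
T⁴ = 0.570·59.9/(0.90·π·5.67×10⁻⁸) = 2.130×10⁸ K⁴.
T = (2.130×10⁸)^(1/4).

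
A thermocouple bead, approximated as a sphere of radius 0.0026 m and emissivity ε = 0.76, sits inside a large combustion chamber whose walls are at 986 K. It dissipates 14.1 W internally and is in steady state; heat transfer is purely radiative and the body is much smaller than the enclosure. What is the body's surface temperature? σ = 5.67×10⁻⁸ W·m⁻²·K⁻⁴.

T ≈ 1480 K

For a small grey body in a large enclosure, net radiated power = εσA(T⁴ − T_w⁴).
Steady state: P = εσA(T⁴ − T_w⁴) with A = 4πr² = 8.495×10⁻⁵ m².
T⁴ = P/(εσA) + T_w⁴ = 14.1/(0.76·5.67×10⁻⁸·8.495×10⁻⁵) + (986)⁴
    = 3.852×10¹² + 9.452×10¹¹ = 4.797×10¹² K⁴.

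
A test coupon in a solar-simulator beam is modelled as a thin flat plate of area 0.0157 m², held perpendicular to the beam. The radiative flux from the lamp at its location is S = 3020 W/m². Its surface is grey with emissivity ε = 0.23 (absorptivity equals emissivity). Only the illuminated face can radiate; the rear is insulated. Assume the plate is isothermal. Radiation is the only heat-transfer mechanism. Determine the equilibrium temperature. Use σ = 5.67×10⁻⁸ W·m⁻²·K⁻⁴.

T ≈ 480 K

At equilibrium, absorbed power = emitted power.
Absorbing cross-section = A = 0.01570 m²; emitting surface = A = 0.01570 m² (ratio 1).
εS·A_cross = εσ·A_surf·T⁴  ⇒  T⁴ = S/(1σ)   (ε cancels).
T⁴ = 3020/(1·5.67×10⁻⁸) = 5.326×10¹⁰ K⁴.
T = (5.326×10¹⁰)^(1/4).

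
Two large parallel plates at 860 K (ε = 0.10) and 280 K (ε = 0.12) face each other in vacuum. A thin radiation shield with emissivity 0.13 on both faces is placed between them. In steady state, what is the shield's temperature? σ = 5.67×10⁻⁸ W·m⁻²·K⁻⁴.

In steady state the net flux on the hot side equals that on the cold side.
σ(T₁⁴−T_s⁴)/D₁ = σ(T_s⁴−T₂⁴)/D₂, with D₁ = 1/ε₁+1/ε_s−1 = 16.69, D₂ = 1/ε_s+1/ε₂−1 = 15.03.
Solve for T_s⁴: T_s⁴ = (D₂·T₁⁴ + D₁·T₂⁴)/(D₁+D₂) = 2.624×10¹¹ K⁴.

T_s ≈ 716 K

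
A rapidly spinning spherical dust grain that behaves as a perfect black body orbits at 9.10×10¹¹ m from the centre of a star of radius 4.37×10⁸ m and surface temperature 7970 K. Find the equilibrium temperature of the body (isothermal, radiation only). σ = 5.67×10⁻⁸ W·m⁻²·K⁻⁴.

T ≈ 123 K

The star's surface emits σT_*⁴; at distance d the flux is S = σT_*⁴(R_*/d)².
S = 5.67×10⁻⁸·(7970)⁴·(4.37×10⁸/9.10×10¹¹)² = 52.76 W/m².
For an isothermal sphere T⁴ = (1−a)S/(4σ) = 2.326×10⁸ K⁴.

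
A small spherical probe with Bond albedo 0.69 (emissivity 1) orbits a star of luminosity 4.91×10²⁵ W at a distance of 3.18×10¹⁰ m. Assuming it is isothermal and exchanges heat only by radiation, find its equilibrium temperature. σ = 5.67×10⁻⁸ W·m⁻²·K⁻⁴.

First find the stellar flux at distance d: S = L/(4πd²) = 4.91×10²⁵/(4π·(3.18×10¹⁰)²) = 3864 W/m².
For an isothermal sphere, absorbed (1−a)S·πr² = emitted σ·4πr²·T⁴, so T⁴ = (1−a)S/(4σ).
T⁴ = 0.310·3864/(4·5.67×10⁻⁸) = 5.281×10⁹ K⁴.

T ≈ 270 K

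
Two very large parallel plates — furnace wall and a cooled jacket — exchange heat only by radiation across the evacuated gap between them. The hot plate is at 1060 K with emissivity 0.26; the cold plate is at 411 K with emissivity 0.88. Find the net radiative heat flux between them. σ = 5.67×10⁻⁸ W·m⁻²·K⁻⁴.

For two infinite grey parallel plates, q = σ(T₁⁴ − T₂⁴)/(1/ε₁ + 1/ε₂ − 1).
T₁⁴ − T₂⁴ = 1.262×10¹² − 2.853×10¹⁰ = 1.234×10¹² K⁴.
1/ε₁ + 1/ε₂ − 1 = 3.846 + 1.136 − 1 = 3.983.
q = 5.67×10⁻⁸ × 1.234×10¹² / 3.983.

q ≈ 17600 W/m²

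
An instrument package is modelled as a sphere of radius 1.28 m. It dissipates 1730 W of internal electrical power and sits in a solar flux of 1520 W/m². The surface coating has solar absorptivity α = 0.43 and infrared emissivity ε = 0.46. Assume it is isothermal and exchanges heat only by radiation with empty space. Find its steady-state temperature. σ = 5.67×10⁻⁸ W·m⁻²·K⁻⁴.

At steady state, absorbed solar power + internal power = radiated power.
Absorbed: α·S·A_cross = 0.43·1520·5.147 = 3364 W (cross-section πr²).
Total input = 3364 + 1730 = 5094 W.
Radiated: εσ·A_surf·T⁴ with A_surf = 4πr² = 20.59 m².
T⁴ = 5094/(0.46·5.67×10⁻⁸·20.59) = 9.486×10⁹ K⁴.

T ≈ 312 K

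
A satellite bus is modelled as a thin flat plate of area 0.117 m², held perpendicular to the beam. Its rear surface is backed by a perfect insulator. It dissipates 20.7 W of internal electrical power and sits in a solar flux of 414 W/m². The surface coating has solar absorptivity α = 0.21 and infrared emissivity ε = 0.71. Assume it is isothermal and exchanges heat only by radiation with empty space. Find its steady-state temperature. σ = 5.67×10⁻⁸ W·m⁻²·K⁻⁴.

T ≈ 285 K

At steady state, absorbed solar power + internal power = radiated power.
Absorbed: α·S·A_cross = 0.21·414·0.1170 = 10.17 W (cross-section A).
Total input = 10.17 + 20.7 = 30.87 W.
Radiated: εσ·A_surf·T⁴ with A_surf = A = 0.1170 m².
T⁴ = 30.87/(0.71·5.67×10⁻⁸·0.1170) = 6.554×10⁹ K⁴.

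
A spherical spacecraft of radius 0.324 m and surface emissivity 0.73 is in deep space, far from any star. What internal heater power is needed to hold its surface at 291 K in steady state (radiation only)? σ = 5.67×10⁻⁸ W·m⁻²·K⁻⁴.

P = εσ·4πr²·T⁴.
4πr² = 1.319 m²; T⁴ = 7.171×10⁹ K⁴.
P = 0.73·5.67×10⁻⁸·1.319·7.171×10⁹.

P ≈ 392 W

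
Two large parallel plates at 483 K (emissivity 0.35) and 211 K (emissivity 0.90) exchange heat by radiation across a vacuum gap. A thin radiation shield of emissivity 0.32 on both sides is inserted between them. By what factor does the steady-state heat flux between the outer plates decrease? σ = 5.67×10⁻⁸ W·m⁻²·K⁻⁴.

factor ≈ 2.77

Without shield: q₀ = σΔ(T⁴)/(1/ε₁+1/ε₂−1) with denominator 2.968.
With shield the two gaps are in series; the resistances add: (1/ε₁+1/ε_s−1)+(1/ε_s+1/ε₂−1) = 4.982+3.236 = 8.218.
Heat-flux ratio q₀/q = 8.218/2.968.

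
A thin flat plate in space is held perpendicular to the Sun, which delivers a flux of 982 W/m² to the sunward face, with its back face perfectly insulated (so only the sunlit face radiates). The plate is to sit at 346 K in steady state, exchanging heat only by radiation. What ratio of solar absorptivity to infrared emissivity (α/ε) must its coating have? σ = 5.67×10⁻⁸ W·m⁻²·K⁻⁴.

Balance: αS·A = εσ·1A·T⁴ ⇒ α/ε = σT⁴/S.
α/ε = 5.67×10⁻⁸·(346)⁴/982 = 5.67×10⁻⁸·1.433×10¹⁰/982.

α/ε ≈ 0.828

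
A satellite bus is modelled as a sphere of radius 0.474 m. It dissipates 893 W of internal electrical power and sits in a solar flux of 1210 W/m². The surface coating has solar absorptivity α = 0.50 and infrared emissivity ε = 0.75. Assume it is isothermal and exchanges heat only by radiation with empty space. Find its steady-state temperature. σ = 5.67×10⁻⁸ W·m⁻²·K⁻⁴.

T ≈ 324 K

At steady state, absorbed solar power + internal power = radiated power.
Absorbed: α·S·A_cross = 0.50·1210·0.7058 = 427.0 W (cross-section πr²).
Total input = 427.0 + 893 = 1320 W.
Radiated: εσ·A_surf·T⁴ with A_surf = 4πr² = 2.823 m².
T⁴ = 1320/(0.75·5.67×10⁻⁸·2.823) = 1.099×10¹⁰ K⁴.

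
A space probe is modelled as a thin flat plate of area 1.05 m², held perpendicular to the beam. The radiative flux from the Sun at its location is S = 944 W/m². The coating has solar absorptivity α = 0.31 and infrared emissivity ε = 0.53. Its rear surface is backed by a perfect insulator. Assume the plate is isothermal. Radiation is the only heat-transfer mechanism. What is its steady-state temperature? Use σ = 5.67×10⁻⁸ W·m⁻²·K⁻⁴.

T ≈ 314 K

At equilibrium, absorbed power = emitted power.
Absorbing cross-section = A = 1.050 m²; emitting surface = A = 1.050 m² (ratio 1).
αS·A_cross = εσ·A_surf·T⁴  ⇒  T⁴ = αS/(ε·1σ).
T⁴ = 0.310·944/(0.53·1·5.67×10⁻⁸) = 9.738×10⁹ K⁴.
T = (9.738×10⁹)^(1/4).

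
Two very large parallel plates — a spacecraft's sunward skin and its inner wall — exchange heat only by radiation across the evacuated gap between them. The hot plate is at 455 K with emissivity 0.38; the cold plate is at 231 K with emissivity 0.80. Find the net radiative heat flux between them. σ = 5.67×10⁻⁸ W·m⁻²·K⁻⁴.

q ≈ 787 W/m²

For two infinite grey parallel plates, q = σ(T₁⁴ − T₂⁴)/(1/ε₁ + 1/ε₂ − 1).
T₁⁴ − T₂⁴ = 4.286×10¹⁰ − 2.847×10⁹ = 4.001×10¹⁰ K⁴.
1/ε₁ + 1/ε₂ − 1 = 2.632 + 1.250 − 1 = 2.882.
q = 5.67×10⁻⁸ × 4.001×10¹⁰ / 2.882.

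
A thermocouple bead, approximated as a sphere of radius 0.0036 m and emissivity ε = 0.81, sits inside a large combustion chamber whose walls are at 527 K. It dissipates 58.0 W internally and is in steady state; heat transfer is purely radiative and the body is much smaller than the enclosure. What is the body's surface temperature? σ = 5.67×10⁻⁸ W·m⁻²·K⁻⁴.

For a small grey body in a large enclosure, net radiated power = εσA(T⁴ − T_w⁴).
Steady state: P = εσA(T⁴ − T_w⁴) with A = 4πr² = 1.629×10⁻⁴ m².
T⁴ = P/(εσA) + T_w⁴ = 58.0/(0.81·5.67×10⁻⁸·1.629×10⁻⁴) + (527)⁴
    = 7.754×10¹² + 7.713×10¹⁰ = 7.831×10¹² K⁴.

T ≈ 1670 K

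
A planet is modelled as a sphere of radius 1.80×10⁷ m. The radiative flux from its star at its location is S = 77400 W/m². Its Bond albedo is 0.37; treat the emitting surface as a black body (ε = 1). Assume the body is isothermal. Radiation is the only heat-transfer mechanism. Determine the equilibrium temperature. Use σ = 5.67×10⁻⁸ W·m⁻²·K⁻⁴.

T ≈ 681 K

At equilibrium, absorbed power = emitted power.
Absorbing cross-section = πr² = 1.018×10¹⁵ m²; emitting surface = 4πr² = 4.072×10¹⁵ m² (ratio 4).
(1−a)S·A_cross = εσ·A_surf·T⁴  ⇒  T⁴ = (1−a)S/(4σ).
T⁴ = 0.630·77400/(4·5.67×10⁻⁸) = 2.150×10¹¹ K⁴.
T = (2.150×10¹¹)^(1/4).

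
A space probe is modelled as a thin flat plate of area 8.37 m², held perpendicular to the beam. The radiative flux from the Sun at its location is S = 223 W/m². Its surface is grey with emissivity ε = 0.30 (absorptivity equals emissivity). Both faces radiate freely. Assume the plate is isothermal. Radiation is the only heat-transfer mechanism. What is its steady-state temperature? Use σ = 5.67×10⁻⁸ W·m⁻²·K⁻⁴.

T ≈ 211 K

At equilibrium, absorbed power = emitted power.
Absorbing cross-section = A = 8.370 m²; emitting surface = 2A = 16.74 m² (ratio 2).
εS·A_cross = εσ·A_surf·T⁴  ⇒  T⁴ = S/(2σ)   (ε cancels).
T⁴ = 223/(2·5.67×10⁻⁸) = 1.966×10⁹ K⁴.
T = (1.966×10⁹)^(1/4).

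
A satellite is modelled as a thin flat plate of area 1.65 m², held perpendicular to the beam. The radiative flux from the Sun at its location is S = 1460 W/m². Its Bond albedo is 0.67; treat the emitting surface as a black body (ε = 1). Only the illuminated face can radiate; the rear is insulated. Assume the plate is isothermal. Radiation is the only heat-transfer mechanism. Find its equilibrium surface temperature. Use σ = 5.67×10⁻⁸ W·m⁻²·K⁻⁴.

At equilibrium, absorbed power = emitted power.
Absorbing cross-section = A = 1.650 m²; emitting surface = A = 1.650 m² (ratio 1).
(1−a)S·A_cross = εσ·A_surf·T⁴  ⇒  T⁴ = (1−a)S/(1σ).
T⁴ = 0.330·1460/(1·5.67×10⁻⁸) = 8.497×10⁹ K⁴.
T = (8.497×10⁹)^(1/4).

T ≈ 304 K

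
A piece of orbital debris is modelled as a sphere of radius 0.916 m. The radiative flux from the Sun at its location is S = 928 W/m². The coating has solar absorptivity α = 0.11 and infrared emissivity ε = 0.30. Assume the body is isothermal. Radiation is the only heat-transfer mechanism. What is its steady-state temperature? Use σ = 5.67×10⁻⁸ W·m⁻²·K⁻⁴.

At equilibrium, absorbed power = emitted power.
Absorbing cross-section = πr² = 2.636 m²; emitting surface = 4πr² = 10.54 m² (ratio 4).
αS·A_cross = εσ·A_surf·T⁴  ⇒  T⁴ = αS/(ε·4σ).
T⁴ = 0.110·928/(0.30·4·5.67×10⁻⁸) = 1.500×10⁹ K⁴.
T = (1.500×10⁹)^(1/4).

T ≈ 197 K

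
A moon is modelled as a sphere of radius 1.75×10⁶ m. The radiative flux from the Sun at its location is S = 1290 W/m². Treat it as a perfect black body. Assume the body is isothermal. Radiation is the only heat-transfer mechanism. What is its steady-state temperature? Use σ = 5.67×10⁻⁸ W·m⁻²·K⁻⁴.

At equilibrium, absorbed power = emitted power.
Absorbing cross-section = πr² = 9.621×10¹² m²; emitting surface = 4πr² = 3.848×10¹³ m² (ratio 4).
S·A_cross = εσ·A_surf·T⁴  ⇒  T⁴ = S/(4σ).
T⁴ = 1.00·1290/(4·5.67×10⁻⁸) = 5.688×10⁹ K⁴.
T = (5.688×10⁹)^(1/4).

T ≈ 275 K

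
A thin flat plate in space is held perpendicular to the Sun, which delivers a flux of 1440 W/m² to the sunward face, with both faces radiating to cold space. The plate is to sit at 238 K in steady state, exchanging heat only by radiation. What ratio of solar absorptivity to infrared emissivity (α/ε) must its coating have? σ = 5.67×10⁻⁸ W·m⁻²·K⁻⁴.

Balance: αS·A = εσ·2A·T⁴ ⇒ α/ε = 2σT⁴/S.
α/ε = 2·5.67×10⁻⁸·(238)⁴/1440 = 2·5.67×10⁻⁸·3.209×10⁹/1440.

α/ε ≈ 0.253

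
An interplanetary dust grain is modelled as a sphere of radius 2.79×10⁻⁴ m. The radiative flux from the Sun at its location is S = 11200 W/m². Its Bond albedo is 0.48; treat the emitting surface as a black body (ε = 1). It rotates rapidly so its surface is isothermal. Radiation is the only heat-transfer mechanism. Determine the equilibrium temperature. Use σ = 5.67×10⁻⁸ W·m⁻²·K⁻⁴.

T ≈ 400 K

At equilibrium, absorbed power = emitted power.
Absorbing cross-section = πr² = 2.445×10⁻⁷ m²; emitting surface = 4πr² = 9.782×10⁻⁷ m² (ratio 4).
(1−a)S·A_cross = εσ·A_surf·T⁴  ⇒  T⁴ = (1−a)S/(4σ).
T⁴ = 0.520·11200/(4·5.67×10⁻⁸) = 2.568×10¹⁰ K⁴.
T = (2.568×10¹⁰)^(1/4).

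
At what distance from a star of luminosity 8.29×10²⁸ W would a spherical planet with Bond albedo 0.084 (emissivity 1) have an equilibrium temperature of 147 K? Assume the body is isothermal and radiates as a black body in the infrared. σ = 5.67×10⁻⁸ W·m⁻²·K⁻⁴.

For an isothermal black-emitting sphere, (1−a)S·πr² = σ·4πr²·T⁴ ⇒ S = 4σT⁴/(1−a).
S = 4·5.67×10⁻⁸·(147)⁴/0.916 = 115.6 W/m².
Flux falls as S = L/(4πd²), so d = √(L/(4πS)) = √(8.29×10²⁸/(4π·115.6)).

d ≈ 7.55×10¹² m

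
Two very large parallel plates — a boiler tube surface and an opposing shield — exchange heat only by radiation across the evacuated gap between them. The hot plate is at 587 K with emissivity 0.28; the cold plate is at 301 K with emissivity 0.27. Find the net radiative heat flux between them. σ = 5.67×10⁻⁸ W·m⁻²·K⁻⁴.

For two infinite grey parallel plates, q = σ(T₁⁴ − T₂⁴)/(1/ε₁ + 1/ε₂ − 1).
T₁⁴ − T₂⁴ = 1.187×10¹¹ − 8.209×10⁹ = 1.105×10¹¹ K⁴.
1/ε₁ + 1/ε₂ − 1 = 3.571 + 3.704 − 1 = 6.275.
q = 5.67×10⁻⁸ × 1.105×10¹¹ / 6.275.

q ≈ 999 W/m²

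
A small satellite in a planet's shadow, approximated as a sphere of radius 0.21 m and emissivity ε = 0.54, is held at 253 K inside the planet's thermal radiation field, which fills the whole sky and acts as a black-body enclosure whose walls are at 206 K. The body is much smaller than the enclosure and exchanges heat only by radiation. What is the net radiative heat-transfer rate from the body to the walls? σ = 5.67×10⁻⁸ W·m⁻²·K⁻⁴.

For a small grey body in a large enclosure: P_net = εσA(T_body⁴ − T_wall⁴).
A = 4πr² = 0.5542 m²; T_body⁴ − T_wall⁴ = 4.097×10⁹ − 1.801×10⁹ = 2.296×10⁹ K⁴.
|P_net| = 0.54·5.67×10⁻⁸·0.5542·2.296×10⁹.

P_net ≈ 39.0 W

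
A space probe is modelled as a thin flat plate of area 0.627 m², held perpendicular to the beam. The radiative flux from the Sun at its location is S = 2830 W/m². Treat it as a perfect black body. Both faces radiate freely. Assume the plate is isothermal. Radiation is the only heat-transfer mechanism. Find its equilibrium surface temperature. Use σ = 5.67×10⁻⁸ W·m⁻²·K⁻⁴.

T ≈ 397 K

At equilibrium, absorbed power = emitted power.
Absorbing cross-section = A = 0.6270 m²; emitting surface = 2A = 1.254 m² (ratio 2).
S·A_cross = εσ·A_surf·T⁴  ⇒  T⁴ = S/(2σ).
T⁴ = 1.00·2830/(2·5.67×10⁻⁸) = 2.496×10¹⁰ K⁴.
T = (2.496×10¹⁰)^(1/4).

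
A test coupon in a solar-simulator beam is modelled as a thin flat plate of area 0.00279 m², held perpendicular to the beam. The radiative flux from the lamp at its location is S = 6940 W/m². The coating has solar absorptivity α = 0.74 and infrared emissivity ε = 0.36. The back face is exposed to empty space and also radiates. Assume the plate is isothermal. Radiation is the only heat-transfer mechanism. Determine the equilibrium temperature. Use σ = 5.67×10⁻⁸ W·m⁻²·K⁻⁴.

At equilibrium, absorbed power = emitted power.
Absorbing cross-section = A = 0.002790 m²; emitting surface = 2A = 0.005580 m² (ratio 2).
αS·A_cross = εσ·A_surf·T⁴  ⇒  T⁴ = αS/(ε·2σ).
T⁴ = 0.740·6940/(0.36·2·5.67×10⁻⁸) = 1.258×10¹¹ K⁴.
T = (1.258×10¹¹)^(1/4).

T ≈ 596 K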